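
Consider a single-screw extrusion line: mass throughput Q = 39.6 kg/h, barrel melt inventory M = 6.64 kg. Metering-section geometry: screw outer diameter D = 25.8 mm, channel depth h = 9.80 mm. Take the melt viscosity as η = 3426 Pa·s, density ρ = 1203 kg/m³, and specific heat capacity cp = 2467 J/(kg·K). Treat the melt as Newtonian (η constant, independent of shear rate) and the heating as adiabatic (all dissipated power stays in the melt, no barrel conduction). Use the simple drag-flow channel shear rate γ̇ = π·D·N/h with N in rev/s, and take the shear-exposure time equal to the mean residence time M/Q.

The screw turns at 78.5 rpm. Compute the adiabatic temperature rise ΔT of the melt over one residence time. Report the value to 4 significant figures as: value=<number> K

value=81.59 K

Q_s = Q / 3600 = 39.6 / 3600 = 0.011 kg/s
t_res = M / Q_s = 6.64 / 0.011 = 603.636 s
D = 25.8 mm = 0.0258 m;  h = 9.80 mm = 0.0098 m;  N = 78.5 rpm / 60 = 1.30833 rev/s
γ̇ = π D N / h = (π)(0.0258)(1.30833) / 0.0098 = 10.8209 s⁻¹
ΔT = η·γ̇²·t_res/(ρ·cp) = [3426 × 10.8209² × 603.636] / [1203 × 2467] = 81.5928 K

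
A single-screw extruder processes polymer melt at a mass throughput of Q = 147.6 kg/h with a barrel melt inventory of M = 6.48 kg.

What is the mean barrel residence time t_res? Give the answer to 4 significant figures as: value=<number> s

Q_s = Q / 3600 = 147.6 / 3600 = 0.041 kg/s
t_res = M / Q_s = 6.48 ÷ 0.041 = 158.049 s

value=158.0 s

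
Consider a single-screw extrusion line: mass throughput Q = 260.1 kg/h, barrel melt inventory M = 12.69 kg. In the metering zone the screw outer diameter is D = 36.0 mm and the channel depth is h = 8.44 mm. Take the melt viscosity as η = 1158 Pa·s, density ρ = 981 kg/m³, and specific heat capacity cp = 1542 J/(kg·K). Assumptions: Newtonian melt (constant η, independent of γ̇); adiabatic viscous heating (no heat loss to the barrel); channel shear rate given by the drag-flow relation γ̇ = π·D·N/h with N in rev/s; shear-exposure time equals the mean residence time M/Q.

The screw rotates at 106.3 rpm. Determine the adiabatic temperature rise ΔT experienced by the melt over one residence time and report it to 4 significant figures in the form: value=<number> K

Throughput in SI: Q_s = 260.1 kg/h ÷ 3600 s/h = 0.07225 kg/s
t_res = M / Q_s = 12.69 / 0.07225 = 175.64 s
D = 36.0 mm = 0.036 m;  h = 8.44 mm = 0.00844 m;  N = 106.3 rpm / 60 = 1.77167 rev/s
γ̇ = π D N / h = (π)(0.036)(1.77167) / 0.00844 = 23.7406 s⁻¹
ΔT = η·γ̇²·t_res / (ρ·cp) = 1158 · (23.7406)² · 175.64 / (981 · 1542) = 75.7814 K

value=75.78 K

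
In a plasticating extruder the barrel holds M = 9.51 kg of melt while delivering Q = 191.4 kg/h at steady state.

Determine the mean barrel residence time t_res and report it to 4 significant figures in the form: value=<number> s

Throughput in SI: Q_s = 191.4 kg/h ÷ 3600 s/h = 0.0531667 kg/s
t_res = M / Q_s = 9.51 / 0.0531667 = 178.871 s

value=178.9 s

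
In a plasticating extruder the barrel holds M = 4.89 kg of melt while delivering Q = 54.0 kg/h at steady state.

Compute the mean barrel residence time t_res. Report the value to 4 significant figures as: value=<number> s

Q_s = Q / 3600 = 54.0 / 3600 = 0.015 kg/s
t_res = M / Q_s = 4.89 / 0.015 = 326 s

value=326.0 s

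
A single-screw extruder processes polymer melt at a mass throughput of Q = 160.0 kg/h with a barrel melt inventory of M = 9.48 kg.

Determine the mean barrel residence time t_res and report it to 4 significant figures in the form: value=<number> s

Q_s = Q / 3600 = 160.0 / 3600 = 0.0444444 kg/s
Mean residence time: t_res = M/Q_s = 9.48 kg / 0.0444444 kg/s = 213.3 s

value=213.3 s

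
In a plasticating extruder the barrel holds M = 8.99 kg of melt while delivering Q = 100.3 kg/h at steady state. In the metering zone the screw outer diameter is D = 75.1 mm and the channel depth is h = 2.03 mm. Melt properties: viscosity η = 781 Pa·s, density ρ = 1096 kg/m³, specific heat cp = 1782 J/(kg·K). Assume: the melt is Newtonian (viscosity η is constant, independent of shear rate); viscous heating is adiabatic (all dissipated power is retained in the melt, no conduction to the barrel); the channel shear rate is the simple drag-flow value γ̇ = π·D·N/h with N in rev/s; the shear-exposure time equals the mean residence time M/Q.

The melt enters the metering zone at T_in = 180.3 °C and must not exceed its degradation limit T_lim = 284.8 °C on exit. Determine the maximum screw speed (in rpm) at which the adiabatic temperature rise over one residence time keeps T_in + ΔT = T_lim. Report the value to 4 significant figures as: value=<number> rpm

value=14.69 rpm

Convert throughput: Q = 100.3 kg/h = 100.3/3600 = 0.0278611 kg/s
t_res = M / Q_s = 8.99 ÷ 0.0278611 = 322.672 s
Geometry in SI: D = 75.1 mm → 0.0751 m, h = 2.03 mm → 0.00203 m
Allowable rise: ΔT_a = T_lim − T_in = 284.8 − 180.3 = 104.5 K
Invert ΔT = ηγ̇²t_res/(ρcp) for γ̇: γ̇_max² = ΔT_a ρ cp / (η t_res) = 104.5·1096·1782 / (781·322.672) = 809.883 s⁻²
Take the square root: γ̇_max = √(809.883) = 28.4584 s⁻¹
N_max = γ̇_max·h / (π·D) = 28.4584 · 0.00203 / (π · 0.0751) = 0.24486 rev/s = 14.6916 rpm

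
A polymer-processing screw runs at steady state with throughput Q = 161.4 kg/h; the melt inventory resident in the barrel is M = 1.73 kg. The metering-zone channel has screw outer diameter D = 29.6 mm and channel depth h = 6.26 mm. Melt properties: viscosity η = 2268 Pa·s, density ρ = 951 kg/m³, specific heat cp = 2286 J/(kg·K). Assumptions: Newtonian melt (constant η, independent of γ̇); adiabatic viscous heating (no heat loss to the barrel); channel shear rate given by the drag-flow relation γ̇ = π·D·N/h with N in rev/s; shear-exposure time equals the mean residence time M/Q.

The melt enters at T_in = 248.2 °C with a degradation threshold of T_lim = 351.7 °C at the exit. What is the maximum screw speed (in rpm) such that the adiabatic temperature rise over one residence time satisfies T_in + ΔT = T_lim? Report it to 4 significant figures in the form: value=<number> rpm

value=204.8 rpm

Q_s = Q / 3600 = 161.4 / 3600 = 0.0448333 kg/s
t_res = M / Q_s = 1.73 / 0.0448333 = 38.5874 s
Convert to metres: D = 0.0296 m, h = 0.00626 m
Allowable rise: ΔT_a = T_lim − T_in = 351.7 − 248.2 = 103.5 K
Invert ΔT = ηγ̇²t_res/(ρcp) for γ̇: γ̇_max² = ΔT_a ρ cp / (η t_res) = 103.5·951·2286 / (2268·38.5874) = 2571.04 s⁻²
Take the square root: γ̇_max = √(2571.04) = 50.7054 s⁻¹
N_max = γ̇_max h / (πD) = 50.7054·0.00626/(π·0.0296) = 3.4134 rev/s → ×60 = 204.804 rpm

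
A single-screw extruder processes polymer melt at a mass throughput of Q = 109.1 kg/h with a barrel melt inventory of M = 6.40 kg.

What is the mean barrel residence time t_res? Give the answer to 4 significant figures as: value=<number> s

Throughput in SI: Q_s = 109.1 kg/h ÷ 3600 s/h = 0.0303056 kg/s
t_res = M / Q_s = 6.40 / 0.0303056 = 211.182 s

value=211.2 s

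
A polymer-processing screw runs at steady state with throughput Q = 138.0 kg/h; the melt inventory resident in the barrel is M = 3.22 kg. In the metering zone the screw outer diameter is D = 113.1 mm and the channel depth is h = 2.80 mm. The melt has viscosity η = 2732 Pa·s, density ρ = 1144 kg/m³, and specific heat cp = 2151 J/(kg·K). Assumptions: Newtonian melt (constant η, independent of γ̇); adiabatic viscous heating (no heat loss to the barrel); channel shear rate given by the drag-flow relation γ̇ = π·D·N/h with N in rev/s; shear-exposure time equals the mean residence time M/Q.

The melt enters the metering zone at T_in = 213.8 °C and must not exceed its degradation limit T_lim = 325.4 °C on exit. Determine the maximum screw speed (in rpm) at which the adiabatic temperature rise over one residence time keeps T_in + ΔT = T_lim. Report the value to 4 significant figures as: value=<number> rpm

value=16.36 rpm

Q_s = Q / 3600 = 138.0 / 3600 = 0.0383333 kg/s
Mean residence time: t_res = M/Q_s = 3.22 kg / 0.0383333 kg/s = 84 s
D = 113.1 mm = 0.1131 m;  h = 2.80 mm = 0.0028 m
ΔT_a = T_lim − T_in = 325.4 − 213.8 = 111.6 K
Invert ΔT = ηγ̇²t_res/(ρcp) for γ̇: γ̇_max² = ΔT_a ρ cp / (η t_res) = 111.6·1144·2151 / (2732·84) = 1196.66 s⁻²
γ̇_max = sqrt(1196.66) = 34.5928 s⁻¹
N_max = γ̇_max h / (πD) = 34.5928·0.0028/(π·0.1131) = 0.272603 rev/s → ×60 = 16.3562 rpm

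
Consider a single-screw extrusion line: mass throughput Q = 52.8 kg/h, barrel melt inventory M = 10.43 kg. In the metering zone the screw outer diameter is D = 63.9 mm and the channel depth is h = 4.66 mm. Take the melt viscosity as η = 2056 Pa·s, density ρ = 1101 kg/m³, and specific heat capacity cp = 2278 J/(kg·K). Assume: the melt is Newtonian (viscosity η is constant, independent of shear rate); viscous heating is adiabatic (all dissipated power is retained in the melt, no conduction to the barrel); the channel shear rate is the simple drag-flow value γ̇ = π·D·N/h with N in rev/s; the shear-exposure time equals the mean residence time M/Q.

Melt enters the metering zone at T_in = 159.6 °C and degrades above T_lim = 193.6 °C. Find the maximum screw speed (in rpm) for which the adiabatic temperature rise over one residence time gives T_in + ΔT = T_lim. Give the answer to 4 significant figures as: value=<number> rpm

value=10.64 rpm

Q_s = Q / 3600 = 52.8 / 3600 = 0.0146667 kg/s
t_res = M / Q_s = 10.43 / 0.0146667 = 711.136 s
Geometry in SI: D = 63.9 mm → 0.0639 m, h = 4.66 mm → 0.00466 m
Allowable rise: ΔT_a = T_lim − T_in = 193.6 − 159.6 = 34 K
Invert ΔT = ηγ̇²t_res/(ρcp) for γ̇: γ̇_max² = ΔT_a ρ cp / (η t_res) = 34·1101·2278 / (2056·711.136) = 58.3236 s⁻²
Take the square root: γ̇_max = √(58.3236) = 7.63699 s⁻¹
N_max = γ̇_max·h / (π·D) = 7.63699 · 0.00466 / (π · 0.0639) = 0.177279 rev/s = 10.6367 rpm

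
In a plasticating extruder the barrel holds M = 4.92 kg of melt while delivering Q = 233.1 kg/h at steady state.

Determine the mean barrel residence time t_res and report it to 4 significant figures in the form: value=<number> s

Convert throughput: Q = 233.1 kg/h = 233.1/3600 = 0.06475 kg/s
t_res = M / Q_s = 4.92 / 0.06475 = 75.9846 s

value=75.98 s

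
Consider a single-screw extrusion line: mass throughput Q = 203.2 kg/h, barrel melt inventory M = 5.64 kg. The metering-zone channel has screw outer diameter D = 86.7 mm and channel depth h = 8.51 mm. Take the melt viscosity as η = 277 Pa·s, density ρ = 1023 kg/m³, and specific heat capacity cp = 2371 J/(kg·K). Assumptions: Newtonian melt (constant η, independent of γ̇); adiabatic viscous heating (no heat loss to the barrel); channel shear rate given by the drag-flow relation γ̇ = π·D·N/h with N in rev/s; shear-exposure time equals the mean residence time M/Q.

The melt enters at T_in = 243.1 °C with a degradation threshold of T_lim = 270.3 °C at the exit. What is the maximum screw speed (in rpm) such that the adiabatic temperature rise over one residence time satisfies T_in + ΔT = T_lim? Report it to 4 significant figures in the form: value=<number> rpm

Q_s = Q / 3600 = 203.2 / 3600 = 0.0564444 kg/s
t_res = M / Q_s = 5.64 ÷ 0.0564444 = 99.9213 s
D = 86.7 mm = 0.0867 m;  h = 8.51 mm = 0.00851 m
ΔT_a = T_lim − T_in = 270.3 − 243.1 = 27.2 K
γ̇_max² = ΔT_a·ρ·cp/(η·t_res) = 27.2·1023·2371/(277·99.9213) = 2383.63 s⁻²
Take the square root: γ̇_max = √(2383.63) = 48.8224 s⁻¹
N_max = γ̇_max·h / (π·D) = 48.8224 · 0.00851 / (π · 0.0867) = 1.52539 rev/s = 91.5232 rpm

value=91.52 rpm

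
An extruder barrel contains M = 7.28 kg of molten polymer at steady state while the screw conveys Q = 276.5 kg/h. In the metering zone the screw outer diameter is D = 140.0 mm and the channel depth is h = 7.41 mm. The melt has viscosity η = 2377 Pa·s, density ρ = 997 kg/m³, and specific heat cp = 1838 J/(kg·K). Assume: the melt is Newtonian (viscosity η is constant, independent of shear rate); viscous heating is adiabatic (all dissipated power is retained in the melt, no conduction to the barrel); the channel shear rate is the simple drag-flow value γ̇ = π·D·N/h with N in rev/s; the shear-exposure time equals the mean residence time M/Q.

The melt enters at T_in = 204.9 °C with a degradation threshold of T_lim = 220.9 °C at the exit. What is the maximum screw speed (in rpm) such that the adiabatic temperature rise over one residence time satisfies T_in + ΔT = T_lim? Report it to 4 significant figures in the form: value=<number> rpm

Throughput in SI: Q_s = 276.5 kg/h ÷ 3600 s/h = 0.0768056 kg/s
t_res = M / Q_s = 7.28 ÷ 0.0768056 = 94.7848 s
D = 140.0 mm = 0.14 m;  h = 7.41 mm = 0.00741 m
Allowable rise: ΔT_a = T_lim − T_in = 220.9 − 204.9 = 16 K
γ̇_max² = ΔT_a·ρ·cp/(η·t_res) = 16·997·1838/(2377·94.7848) = 130.135 s⁻²
γ̇_max = sqrt(130.135) = 11.4077 s⁻¹
Solve γ̇ = πDN/h for N: N_max = γ̇_max·h/(π·D) = 11.4077 × 0.00741 / (π × 0.14) = 0.192193 rev/s = 11.5316 rpm

value=11.53 rpm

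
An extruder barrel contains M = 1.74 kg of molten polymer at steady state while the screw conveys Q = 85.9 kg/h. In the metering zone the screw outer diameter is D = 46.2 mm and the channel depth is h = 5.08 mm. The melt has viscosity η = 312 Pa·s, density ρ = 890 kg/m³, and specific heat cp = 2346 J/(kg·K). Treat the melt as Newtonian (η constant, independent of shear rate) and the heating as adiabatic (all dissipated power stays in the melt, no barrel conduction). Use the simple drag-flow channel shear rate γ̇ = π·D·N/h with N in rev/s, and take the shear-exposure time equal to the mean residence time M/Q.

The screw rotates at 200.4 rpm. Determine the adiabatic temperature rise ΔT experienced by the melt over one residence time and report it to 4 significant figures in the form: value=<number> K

Convert throughput: Q = 85.9 kg/h = 85.9/3600 = 0.0238611 kg/s
Mean residence time: t_res = M/Q_s = 1.74 kg / 0.0238611 kg/s = 72.922 s
Convert to SI: D = 0.0462 m, h = 0.00508 m, N = 200.4/60 = 3.34 rev/s
γ̇ = π D N / h = (π)(0.0462)(3.34) / 0.00508 = 95.4277 s⁻¹
Adiabatic rise: ΔT = η γ̇² t_res / (ρ cp) = 312·(95.4277)²·72.922 / (890·2346) = 99.2303 K

value=99.23 K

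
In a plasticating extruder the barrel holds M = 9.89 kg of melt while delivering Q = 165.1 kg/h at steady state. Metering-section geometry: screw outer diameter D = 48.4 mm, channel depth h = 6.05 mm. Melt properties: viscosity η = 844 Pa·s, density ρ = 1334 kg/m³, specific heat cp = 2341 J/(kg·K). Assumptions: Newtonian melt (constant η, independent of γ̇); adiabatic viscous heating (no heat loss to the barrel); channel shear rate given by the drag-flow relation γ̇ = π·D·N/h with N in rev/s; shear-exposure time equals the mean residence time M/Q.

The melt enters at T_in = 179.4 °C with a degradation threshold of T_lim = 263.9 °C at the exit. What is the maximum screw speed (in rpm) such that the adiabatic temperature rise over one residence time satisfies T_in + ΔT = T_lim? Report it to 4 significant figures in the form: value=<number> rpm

value=90.90 rpm

Convert throughput: Q = 165.1 kg/h = 165.1/3600 = 0.0458611 kg/s
t_res = M / Q_s = 9.89 ÷ 0.0458611 = 215.651 s
Convert to metres: D = 0.0484 m, h = 0.00605 m
Allowable rise: ΔT_a = T_lim − T_in = 263.9 − 179.4 = 84.5 K
γ̇_max² = ΔT_a·ρ·cp / (η·t_res) = [84.5 × 1334 × 2341] / [844 × 215.651] = 1449.84 s⁻²
Take the square root: γ̇_max = √(1449.84) = 38.0768 s⁻¹
N_max = γ̇_max·h / (π·D) = 38.0768 · 0.00605 / (π · 0.0484) = 1.51503 rev/s = 90.9015 rpm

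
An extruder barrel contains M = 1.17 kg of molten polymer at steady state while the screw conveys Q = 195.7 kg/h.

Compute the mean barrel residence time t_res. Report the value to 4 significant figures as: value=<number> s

value=21.52 s

Throughput in SI: Q_s = 195.7 kg/h ÷ 3600 s/h = 0.0543611 kg/s
Mean residence time: t_res = M/Q_s = 1.17 kg / 0.0543611 kg/s = 21.5227 s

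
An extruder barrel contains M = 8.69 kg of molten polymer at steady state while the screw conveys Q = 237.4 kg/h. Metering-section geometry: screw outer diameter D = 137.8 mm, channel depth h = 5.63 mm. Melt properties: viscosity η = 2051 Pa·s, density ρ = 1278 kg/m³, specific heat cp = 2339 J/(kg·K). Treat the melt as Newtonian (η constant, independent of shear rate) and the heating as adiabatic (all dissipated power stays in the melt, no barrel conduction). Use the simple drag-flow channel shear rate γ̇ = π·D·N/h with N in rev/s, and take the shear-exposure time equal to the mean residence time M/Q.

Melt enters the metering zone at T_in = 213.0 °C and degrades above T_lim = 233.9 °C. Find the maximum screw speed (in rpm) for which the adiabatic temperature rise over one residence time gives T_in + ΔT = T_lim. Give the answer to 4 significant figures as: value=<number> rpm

Q_s = Q / 3600 = 237.4 / 3600 = 0.0659444 kg/s
t_res = M / Q_s = 8.69 ÷ 0.0659444 = 131.778 s
D = 137.8 mm = 0.1378 m;  h = 5.63 mm = 0.00563 m
Allowable rise: ΔT_a = T_lim − T_in = 233.9 − 213.0 = 20.9 K
γ̇_max² = ΔT_a·ρ·cp / (η·t_res) = [20.9 × 1278 × 2339] / [2051 × 131.778] = 231.153 s⁻²
γ̇_max = √231.153 = 15.2037 s⁻¹
Solve γ̇ = πDN/h for N: N_max = γ̇_max·h/(π·D) = 15.2037 × 0.00563 / (π × 0.1378) = 0.197724 rev/s = 11.8634 rpm

value=11.86 rpm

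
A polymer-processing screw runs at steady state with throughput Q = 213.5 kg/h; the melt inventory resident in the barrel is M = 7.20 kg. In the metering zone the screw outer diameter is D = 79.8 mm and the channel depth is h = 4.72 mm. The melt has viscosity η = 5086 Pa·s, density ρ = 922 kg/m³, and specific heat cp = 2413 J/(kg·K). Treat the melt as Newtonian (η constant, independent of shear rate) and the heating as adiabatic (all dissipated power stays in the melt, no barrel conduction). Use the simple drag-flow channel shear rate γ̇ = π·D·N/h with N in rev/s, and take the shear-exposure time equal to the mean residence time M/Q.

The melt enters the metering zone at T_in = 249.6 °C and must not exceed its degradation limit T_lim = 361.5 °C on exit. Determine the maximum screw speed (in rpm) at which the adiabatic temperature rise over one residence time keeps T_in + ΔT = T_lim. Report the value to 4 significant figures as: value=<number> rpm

value=22.68 rpm

Convert throughput: Q = 213.5 kg/h = 213.5/3600 = 0.0593056 kg/s
t_res = M / Q_s = 7.20 ÷ 0.0593056 = 121.405 s
Convert to metres: D = 0.0798 m, h = 0.00472 m
ΔT_a = T_lim − T_in = 361.5 − 249.6 = 111.9 K
γ̇_max² = ΔT_a·ρ·cp/(η·t_res) = 111.9·922·2413/(5086·121.405) = 403.185 s⁻²
γ̇_max = sqrt(403.185) = 20.0795 s⁻¹
N_max = γ̇_max h / (πD) = 20.0795·0.00472/(π·0.0798) = 0.378043 rev/s → ×60 = 22.6826 rpm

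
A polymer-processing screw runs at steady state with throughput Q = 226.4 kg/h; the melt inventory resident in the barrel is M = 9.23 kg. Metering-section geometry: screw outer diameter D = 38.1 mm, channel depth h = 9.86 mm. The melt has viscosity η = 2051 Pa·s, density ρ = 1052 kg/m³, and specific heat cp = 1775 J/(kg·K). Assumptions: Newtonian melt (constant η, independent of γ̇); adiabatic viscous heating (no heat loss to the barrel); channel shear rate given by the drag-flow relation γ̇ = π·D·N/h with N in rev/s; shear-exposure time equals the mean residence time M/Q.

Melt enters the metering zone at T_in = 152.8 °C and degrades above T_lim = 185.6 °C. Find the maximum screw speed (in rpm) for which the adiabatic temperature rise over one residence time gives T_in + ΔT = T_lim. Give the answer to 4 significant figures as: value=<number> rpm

value=70.50 rpm

Q_s = Q / 3600 = 226.4 / 3600 = 0.0628889 kg/s
t_res = M / Q_s = 9.23 / 0.0628889 = 146.767 s
Geometry in SI: D = 38.1 mm → 0.0381 m, h = 9.86 mm → 0.00986 m
Allowable rise: ΔT_a = T_lim − T_in = 185.6 − 152.8 = 32.8 K
γ̇_max² = ΔT_a·ρ·cp/(η·t_res) = 32.8·1052·1775/(2051·146.767) = 203.467 s⁻²
Take the square root: γ̇_max = √(203.467) = 14.2642 s⁻¹
N_max = γ̇_max h / (πD) = 14.2642·0.00986/(π·0.0381) = 1.17503 rev/s → ×60 = 70.5019 rpm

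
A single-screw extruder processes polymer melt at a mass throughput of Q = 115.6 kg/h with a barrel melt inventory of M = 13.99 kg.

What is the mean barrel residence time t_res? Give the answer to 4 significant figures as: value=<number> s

Convert throughput: Q = 115.6 kg/h = 115.6/3600 = 0.0321111 kg/s
t_res = M / Q_s = 13.99 / 0.0321111 = 435.675 s

value=435.7 s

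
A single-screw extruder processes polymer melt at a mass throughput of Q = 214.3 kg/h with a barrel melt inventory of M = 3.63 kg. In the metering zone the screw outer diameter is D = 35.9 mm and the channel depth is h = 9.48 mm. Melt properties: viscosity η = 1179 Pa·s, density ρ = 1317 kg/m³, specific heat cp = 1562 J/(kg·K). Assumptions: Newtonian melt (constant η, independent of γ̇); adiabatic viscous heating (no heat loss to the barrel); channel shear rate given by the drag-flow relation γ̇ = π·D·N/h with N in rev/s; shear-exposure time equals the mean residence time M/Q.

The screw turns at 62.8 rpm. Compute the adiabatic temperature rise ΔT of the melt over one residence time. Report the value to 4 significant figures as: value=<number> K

value=5.419 K

Q_s = Q / 3600 = 214.3 / 3600 = 0.0595278 kg/s
t_res = M / Q_s = 3.63 / 0.0595278 = 60.9799 s
D = 35.9 mm = 0.0359 m;  h = 9.48 mm = 0.00948 m;  N = 62.8 rpm / 60 = 1.04667 rev/s
γ̇ = π·D·N / h = π · 0.0359 · 1.04667 / 0.00948 = 12.4522 s⁻¹
ΔT = η·γ̇²·t_res/(ρ·cp) = [1179 × 12.4522² × 60.9799] / [1317 × 1562] = 5.41904 K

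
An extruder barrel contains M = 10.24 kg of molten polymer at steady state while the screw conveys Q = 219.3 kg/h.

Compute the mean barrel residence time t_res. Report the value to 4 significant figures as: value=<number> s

value=168.1 s

Convert throughput: Q = 219.3 kg/h = 219.3/3600 = 0.0609167 kg/s
Mean residence time: t_res = M/Q_s = 10.24 kg / 0.0609167 kg/s = 168.098 s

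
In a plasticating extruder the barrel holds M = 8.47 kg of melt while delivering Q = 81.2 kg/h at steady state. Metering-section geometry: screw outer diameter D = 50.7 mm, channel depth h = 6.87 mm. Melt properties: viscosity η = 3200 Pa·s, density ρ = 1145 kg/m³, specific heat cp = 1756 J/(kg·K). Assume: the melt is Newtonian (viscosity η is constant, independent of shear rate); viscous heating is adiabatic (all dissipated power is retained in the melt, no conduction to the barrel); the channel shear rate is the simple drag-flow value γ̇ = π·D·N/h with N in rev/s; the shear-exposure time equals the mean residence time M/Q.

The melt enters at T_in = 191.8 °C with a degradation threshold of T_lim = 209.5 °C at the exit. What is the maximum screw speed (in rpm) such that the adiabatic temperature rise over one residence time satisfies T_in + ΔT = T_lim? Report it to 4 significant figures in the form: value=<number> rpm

Convert throughput: Q = 81.2 kg/h = 81.2/3600 = 0.0225556 kg/s
t_res = M / Q_s = 8.47 ÷ 0.0225556 = 375.517 s
D = 50.7 mm = 0.0507 m;  h = 6.87 mm = 0.00687 m
ΔT_a = T_lim − T_in = 209.5 − 191.8 = 17.7 K
γ̇_max² = ΔT_a·ρ·cp/(η·t_res) = 17.7·1145·1756/(3200·375.517) = 29.6158 s⁻²
Take the square root: γ̇_max = √(29.6158) = 5.44204 s⁻¹
N_max = γ̇_max·h / (π·D) = 5.44204 · 0.00687 / (π · 0.0507) = 0.234726 rev/s = 14.0835 rpm

value=14.08 rpm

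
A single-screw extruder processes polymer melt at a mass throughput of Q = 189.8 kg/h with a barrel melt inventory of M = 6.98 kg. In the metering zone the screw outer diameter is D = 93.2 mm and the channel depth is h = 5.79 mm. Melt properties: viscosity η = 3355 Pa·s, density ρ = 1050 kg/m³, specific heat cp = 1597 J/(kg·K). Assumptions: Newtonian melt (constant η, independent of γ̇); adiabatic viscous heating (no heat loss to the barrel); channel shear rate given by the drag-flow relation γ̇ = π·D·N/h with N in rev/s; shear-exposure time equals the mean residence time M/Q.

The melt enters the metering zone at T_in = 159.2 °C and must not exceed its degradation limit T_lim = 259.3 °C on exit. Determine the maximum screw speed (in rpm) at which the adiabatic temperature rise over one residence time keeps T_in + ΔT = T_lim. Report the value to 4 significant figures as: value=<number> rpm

Q_s = Q / 3600 = 189.8 / 3600 = 0.0527222 kg/s
Mean residence time: t_res = M/Q_s = 6.98 kg / 0.0527222 kg/s = 132.392 s
D = 93.2 mm = 0.0932 m;  h = 5.79 mm = 0.00579 m
ΔT_a = T_lim − T_in = 259.3 °C − 159.2 °C = 100.1 K
γ̇_max² = ΔT_a·ρ·cp/(η·t_res) = 100.1·1050·1597/(3355·132.392) = 377.898 s⁻²
γ̇_max = sqrt(377.898) = 19.4396 s⁻¹
Solve γ̇ = πDN/h for N: N_max = γ̇_max·h/(π·D) = 19.4396 × 0.00579 / (π × 0.0932) = 0.384415 rev/s = 23.0649 rpm

value=23.06 rpm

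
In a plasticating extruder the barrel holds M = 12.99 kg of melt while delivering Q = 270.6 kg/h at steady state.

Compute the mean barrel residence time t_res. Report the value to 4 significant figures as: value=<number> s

Q_s = Q / 3600 = 270.6 / 3600 = 0.0751667 kg/s
Mean residence time: t_res = M/Q_s = 12.99 kg / 0.0751667 kg/s = 172.816 s

value=172.8 s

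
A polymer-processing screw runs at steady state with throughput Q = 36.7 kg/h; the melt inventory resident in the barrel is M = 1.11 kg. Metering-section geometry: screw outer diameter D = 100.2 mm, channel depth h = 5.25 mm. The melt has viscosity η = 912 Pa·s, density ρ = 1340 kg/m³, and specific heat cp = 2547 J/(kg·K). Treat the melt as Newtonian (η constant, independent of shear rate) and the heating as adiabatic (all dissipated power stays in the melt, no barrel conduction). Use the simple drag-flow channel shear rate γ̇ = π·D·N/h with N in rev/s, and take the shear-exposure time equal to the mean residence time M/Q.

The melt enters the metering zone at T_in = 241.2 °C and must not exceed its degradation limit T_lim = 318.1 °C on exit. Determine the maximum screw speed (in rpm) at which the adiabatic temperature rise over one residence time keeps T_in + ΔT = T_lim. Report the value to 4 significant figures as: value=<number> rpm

Convert throughput: Q = 36.7 kg/h = 36.7/3600 = 0.0101944 kg/s
t_res = M / Q_s = 1.11 ÷ 0.0101944 = 108.883 s
D = 100.2 mm = 0.1002 m;  h = 5.25 mm = 0.00525 m
Allowable rise: ΔT_a = T_lim − T_in = 318.1 − 241.2 = 76.9 K
γ̇_max² = ΔT_a·ρ·cp/(η·t_res) = 76.9·1340·2547/(912·108.883) = 2643.05 s⁻²
γ̇_max = √2643.05 = 51.4106 s⁻¹
Solve γ̇ = πDN/h for N: N_max = γ̇_max·h/(π·D) = 51.4106 × 0.00525 / (π × 0.1002) = 0.857422 rev/s = 51.4453 rpm

value=51.45 rpm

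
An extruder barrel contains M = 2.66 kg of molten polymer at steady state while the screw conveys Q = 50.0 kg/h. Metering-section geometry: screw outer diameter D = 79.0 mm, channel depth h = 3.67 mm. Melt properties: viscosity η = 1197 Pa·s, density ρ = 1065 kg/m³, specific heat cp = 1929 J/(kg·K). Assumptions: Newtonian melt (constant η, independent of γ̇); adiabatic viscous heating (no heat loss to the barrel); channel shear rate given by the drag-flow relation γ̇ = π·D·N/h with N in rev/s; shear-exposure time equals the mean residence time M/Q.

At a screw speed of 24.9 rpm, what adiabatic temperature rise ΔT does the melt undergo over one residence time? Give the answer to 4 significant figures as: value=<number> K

value=87.89 K

Convert throughput: Q = 50.0 kg/h = 50.0/3600 = 0.0138889 kg/s
t_res = M / Q_s = 2.66 / 0.0138889 = 191.52 s
D = 79.0 mm = 0.079 m;  h = 3.67 mm = 0.00367 m;  N = 24.9 rpm / 60 = 0.415 rev/s
Shear rate: γ̇ = πDN/h = π·0.079·0.415/0.00367 = 28.0646 s⁻¹
ΔT = η·γ̇²·t_res/(ρ·cp) = [1197 × 28.0646² × 191.52] / [1065 × 1929] = 87.891 K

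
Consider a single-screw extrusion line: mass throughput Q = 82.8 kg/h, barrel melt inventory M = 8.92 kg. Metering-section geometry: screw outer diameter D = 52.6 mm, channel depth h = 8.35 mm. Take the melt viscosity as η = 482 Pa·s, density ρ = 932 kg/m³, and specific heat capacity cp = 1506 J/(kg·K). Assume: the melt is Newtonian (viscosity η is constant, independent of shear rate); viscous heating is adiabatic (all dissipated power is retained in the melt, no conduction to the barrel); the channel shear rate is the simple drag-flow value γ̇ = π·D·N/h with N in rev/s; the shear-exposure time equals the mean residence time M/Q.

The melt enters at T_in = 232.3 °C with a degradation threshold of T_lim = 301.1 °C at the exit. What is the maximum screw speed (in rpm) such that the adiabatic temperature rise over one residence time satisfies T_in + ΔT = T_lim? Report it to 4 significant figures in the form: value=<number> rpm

value=68.91 rpm

Q_s = Q / 3600 = 82.8 / 3600 = 0.023 kg/s
t_res = M / Q_s = 8.92 / 0.023 = 387.826 s
Convert to metres: D = 0.0526 m, h = 0.00835 m
ΔT_a = T_lim − T_in = 301.1 − 232.3 = 68.8 K
γ̇_max² = ΔT_a·ρ·cp / (η·t_res) = [68.8 × 932 × 1506] / [482 × 387.826] = 516.589 s⁻²
Take the square root: γ̇_max = √(516.589) = 22.7286 s⁻¹
Solve γ̇ = πDN/h for N: N_max = γ̇_max·h/(π·D) = 22.7286 × 0.00835 / (π × 0.0526) = 1.14848 rev/s = 68.9088 rpm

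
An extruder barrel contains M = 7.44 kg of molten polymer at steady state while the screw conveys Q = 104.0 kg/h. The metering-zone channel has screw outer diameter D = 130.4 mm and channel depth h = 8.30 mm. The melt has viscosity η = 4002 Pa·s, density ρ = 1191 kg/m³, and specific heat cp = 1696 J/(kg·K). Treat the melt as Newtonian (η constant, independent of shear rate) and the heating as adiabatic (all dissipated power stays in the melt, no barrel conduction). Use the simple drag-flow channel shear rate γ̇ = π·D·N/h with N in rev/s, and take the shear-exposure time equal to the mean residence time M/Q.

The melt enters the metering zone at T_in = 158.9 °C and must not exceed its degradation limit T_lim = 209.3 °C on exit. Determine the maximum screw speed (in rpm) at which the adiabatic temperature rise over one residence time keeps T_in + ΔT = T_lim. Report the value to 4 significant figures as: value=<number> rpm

value=12.08 rpm

Convert throughput: Q = 104.0 kg/h = 104.0/3600 = 0.0288889 kg/s
t_res = M / Q_s = 7.44 ÷ 0.0288889 = 257.538 s
Convert to metres: D = 0.1304 m, h = 0.0083 m
ΔT_a = T_lim − T_in = 209.3 °C − 158.9 °C = 50.4 K
γ̇_max² = ΔT_a·ρ·cp / (η·t_res) = [50.4 × 1191 × 1696] / [4002 × 257.538] = 98.7754 s⁻²
γ̇_max = √98.7754 = 9.93858 s⁻¹
Solve γ̇ = πDN/h for N: N_max = γ̇_max·h/(π·D) = 9.93858 × 0.0083 / (π × 0.1304) = 0.201361 rev/s = 12.0817 rpm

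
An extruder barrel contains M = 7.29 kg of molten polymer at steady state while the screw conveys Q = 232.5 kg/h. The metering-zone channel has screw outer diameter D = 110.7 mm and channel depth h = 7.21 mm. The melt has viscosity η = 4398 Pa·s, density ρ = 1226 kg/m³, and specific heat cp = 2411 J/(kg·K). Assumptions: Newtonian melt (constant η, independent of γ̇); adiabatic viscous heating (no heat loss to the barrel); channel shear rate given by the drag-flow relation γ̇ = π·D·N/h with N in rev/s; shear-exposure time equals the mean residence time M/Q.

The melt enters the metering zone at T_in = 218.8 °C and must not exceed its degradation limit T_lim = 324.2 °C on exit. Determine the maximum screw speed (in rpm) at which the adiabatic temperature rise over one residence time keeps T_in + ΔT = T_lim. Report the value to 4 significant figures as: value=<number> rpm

value=31.16 rpm

Throughput in SI: Q_s = 232.5 kg/h ÷ 3600 s/h = 0.0645833 kg/s
t_res = M / Q_s = 7.29 ÷ 0.0645833 = 112.877 s
D = 110.7 mm = 0.1107 m;  h = 7.21 mm = 0.00721 m
Allowable rise: ΔT_a = T_lim − T_in = 324.2 − 218.8 = 105.4 K
Invert ΔT = ηγ̇²t_res/(ρcp) for γ̇: γ̇_max² = ΔT_a ρ cp / (η t_res) = 105.4·1226·2411 / (4398·112.877) = 627.576 s⁻²
γ̇_max = √627.576 = 25.0515 s⁻¹
Solve γ̇ = πDN/h for N: N_max = γ̇_max·h/(π·D) = 25.0515 × 0.00721 / (π × 0.1107) = 0.519363 rev/s = 31.1618 rpm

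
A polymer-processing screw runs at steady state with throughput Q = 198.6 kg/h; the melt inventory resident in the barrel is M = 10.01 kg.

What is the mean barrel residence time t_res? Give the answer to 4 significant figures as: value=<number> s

Convert throughput: Q = 198.6 kg/h = 198.6/3600 = 0.0551667 kg/s
t_res = M / Q_s = 10.01 ÷ 0.0551667 = 181.45 s

value=181.5 s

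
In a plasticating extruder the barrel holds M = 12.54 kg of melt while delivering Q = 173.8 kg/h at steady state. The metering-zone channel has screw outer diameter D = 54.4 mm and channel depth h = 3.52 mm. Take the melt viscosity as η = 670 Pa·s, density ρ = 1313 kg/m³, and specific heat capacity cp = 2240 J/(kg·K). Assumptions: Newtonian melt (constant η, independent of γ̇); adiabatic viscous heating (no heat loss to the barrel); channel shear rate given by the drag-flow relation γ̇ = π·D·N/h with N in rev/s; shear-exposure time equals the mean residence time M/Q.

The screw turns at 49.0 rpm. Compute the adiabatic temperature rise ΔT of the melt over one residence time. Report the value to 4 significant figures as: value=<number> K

Q_s = Q / 3600 = 173.8 / 3600 = 0.0482778 kg/s
Mean residence time: t_res = M/Q_s = 12.54 kg / 0.0482778 kg/s = 259.747 s
Geometry in metres: D = 54.4 mm → 0.0544 m, h = 3.52 mm → 0.00352 m; screw speed N = 49.0 rpm = 0.816667 rev/s
Shear rate: γ̇ = πDN/h = π·0.0544·0.816667/0.00352 = 39.6507 s⁻¹
ΔT = η·γ̇²·t_res / (ρ·cp) = 670 · (39.6507)² · 259.747 / (1313 · 2240) = 93.0281 K

value=93.03 K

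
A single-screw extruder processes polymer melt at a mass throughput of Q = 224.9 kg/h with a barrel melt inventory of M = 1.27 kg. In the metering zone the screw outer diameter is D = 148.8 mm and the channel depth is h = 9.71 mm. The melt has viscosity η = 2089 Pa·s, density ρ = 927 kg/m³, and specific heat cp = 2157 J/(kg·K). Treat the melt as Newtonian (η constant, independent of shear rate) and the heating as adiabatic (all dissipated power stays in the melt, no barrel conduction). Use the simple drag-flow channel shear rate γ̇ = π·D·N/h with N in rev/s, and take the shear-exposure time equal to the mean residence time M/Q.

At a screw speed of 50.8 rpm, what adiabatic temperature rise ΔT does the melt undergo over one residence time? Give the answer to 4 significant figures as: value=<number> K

value=35.29 K

Convert throughput: Q = 224.9 kg/h = 224.9/3600 = 0.0624722 kg/s
t_res = M / Q_s = 1.27 ÷ 0.0624722 = 20.329 s
Convert to SI: D = 0.1488 m, h = 0.00971 m, N = 50.8/60 = 0.846667 rev/s
γ̇ = π·D·N / h = π · 0.1488 · 0.846667 / 0.00971 = 40.7611 s⁻¹
ΔT = η·γ̇²·t_res / (ρ·cp) = 2089 · (40.7611)² · 20.329 / (927 · 2157) = 35.2872 K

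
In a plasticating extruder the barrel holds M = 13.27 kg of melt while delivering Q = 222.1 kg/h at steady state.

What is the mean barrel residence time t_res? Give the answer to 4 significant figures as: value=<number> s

Throughput in SI: Q_s = 222.1 kg/h ÷ 3600 s/h = 0.0616944 kg/s
t_res = M / Q_s = 13.27 / 0.0616944 = 215.092 s

value=215.1 s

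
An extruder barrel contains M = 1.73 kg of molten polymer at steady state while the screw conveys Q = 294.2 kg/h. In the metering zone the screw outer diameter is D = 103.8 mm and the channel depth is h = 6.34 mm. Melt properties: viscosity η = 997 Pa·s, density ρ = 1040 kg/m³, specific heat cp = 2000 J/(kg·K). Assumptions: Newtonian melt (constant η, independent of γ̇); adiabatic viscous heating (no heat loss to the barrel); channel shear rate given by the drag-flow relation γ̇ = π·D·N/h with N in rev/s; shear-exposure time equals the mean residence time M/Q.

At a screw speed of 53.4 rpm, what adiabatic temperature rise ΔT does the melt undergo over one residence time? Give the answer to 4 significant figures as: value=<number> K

Throughput in SI: Q_s = 294.2 kg/h ÷ 3600 s/h = 0.0817222 kg/s
Mean residence time: t_res = M/Q_s = 1.73 kg / 0.0817222 kg/s = 21.1693 s
D = 103.8 mm = 0.1038 m;  h = 6.34 mm = 0.00634 m;  N = 53.4 rpm / 60 = 0.89 rev/s
Shear rate: γ̇ = πDN/h = π·0.1038·0.89/0.00634 = 45.7771 s⁻¹
Adiabatic rise: ΔT = η γ̇² t_res / (ρ cp) = 997·(45.7771)²·21.1693 / (1040·2000) = 21.2634 K

value=21.26 K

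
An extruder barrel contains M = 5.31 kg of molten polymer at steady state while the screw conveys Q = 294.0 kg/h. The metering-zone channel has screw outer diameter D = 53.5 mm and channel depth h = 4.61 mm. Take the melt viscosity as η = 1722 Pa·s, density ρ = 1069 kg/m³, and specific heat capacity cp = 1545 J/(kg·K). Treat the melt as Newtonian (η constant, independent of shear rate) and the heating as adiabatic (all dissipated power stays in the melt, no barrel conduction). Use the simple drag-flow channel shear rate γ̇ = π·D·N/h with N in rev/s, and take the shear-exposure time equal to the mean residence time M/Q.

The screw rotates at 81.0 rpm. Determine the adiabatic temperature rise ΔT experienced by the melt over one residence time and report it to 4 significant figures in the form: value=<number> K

Convert throughput: Q = 294.0 kg/h = 294.0/3600 = 0.0816667 kg/s
t_res = M / Q_s = 5.31 / 0.0816667 = 65.0204 s
Geometry in metres: D = 53.5 mm → 0.0535 m, h = 4.61 mm → 0.00461 m; screw speed N = 81.0 rpm = 1.35 rev/s
Shear rate: γ̇ = πDN/h = π·0.0535·1.35/0.00461 = 49.2194 s⁻¹
Adiabatic rise: ΔT = η γ̇² t_res / (ρ cp) = 1722·(49.2194)²·65.0204 / (1069·1545) = 164.229 K

value=164.2 K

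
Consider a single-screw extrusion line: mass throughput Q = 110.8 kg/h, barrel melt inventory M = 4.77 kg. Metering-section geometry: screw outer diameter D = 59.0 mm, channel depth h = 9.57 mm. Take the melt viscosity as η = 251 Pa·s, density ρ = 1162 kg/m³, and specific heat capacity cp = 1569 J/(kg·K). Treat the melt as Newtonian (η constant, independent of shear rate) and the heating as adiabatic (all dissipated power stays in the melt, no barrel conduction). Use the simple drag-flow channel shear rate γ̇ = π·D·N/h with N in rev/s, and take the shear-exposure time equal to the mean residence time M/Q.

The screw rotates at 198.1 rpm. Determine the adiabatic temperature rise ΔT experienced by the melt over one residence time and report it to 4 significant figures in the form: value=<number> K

Throughput in SI: Q_s = 110.8 kg/h ÷ 3600 s/h = 0.0307778 kg/s
Mean residence time: t_res = M/Q_s = 4.77 kg / 0.0307778 kg/s = 154.982 s
D = 59.0 mm = 0.059 m;  h = 9.57 mm = 0.00957 m;  N = 198.1 rpm / 60 = 3.30167 rev/s
γ̇ = π·D·N / h = π · 0.059 · 3.30167 / 0.00957 = 63.9474 s⁻¹
Adiabatic rise: ΔT = η γ̇² t_res / (ρ cp) = 251·(63.9474)²·154.982 / (1162·1569) = 87.2513 K

value=87.25 K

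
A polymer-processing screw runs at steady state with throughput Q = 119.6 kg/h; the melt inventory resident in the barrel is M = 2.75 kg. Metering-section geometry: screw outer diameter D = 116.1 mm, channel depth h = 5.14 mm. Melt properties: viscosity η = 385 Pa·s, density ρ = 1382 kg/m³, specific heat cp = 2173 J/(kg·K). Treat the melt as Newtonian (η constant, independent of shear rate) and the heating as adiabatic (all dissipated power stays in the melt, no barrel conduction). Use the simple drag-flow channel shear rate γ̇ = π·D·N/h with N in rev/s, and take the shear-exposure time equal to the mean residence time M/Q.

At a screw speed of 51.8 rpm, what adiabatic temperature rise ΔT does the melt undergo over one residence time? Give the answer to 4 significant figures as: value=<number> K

Throughput in SI: Q_s = 119.6 kg/h ÷ 3600 s/h = 0.0332222 kg/s
t_res = M / Q_s = 2.75 / 0.0332222 = 82.7759 s
Convert to SI: D = 0.1161 m, h = 0.00514 m, N = 51.8/60 = 0.863333 rev/s
γ̇ = π·D·N / h = π · 0.1161 · 0.863333 / 0.00514 = 61.2629 s⁻¹
ΔT = η·γ̇²·t_res/(ρ·cp) = [385 × 61.2629² × 82.7759] / [1382 × 2173] = 39.8283 K

value=39.83 K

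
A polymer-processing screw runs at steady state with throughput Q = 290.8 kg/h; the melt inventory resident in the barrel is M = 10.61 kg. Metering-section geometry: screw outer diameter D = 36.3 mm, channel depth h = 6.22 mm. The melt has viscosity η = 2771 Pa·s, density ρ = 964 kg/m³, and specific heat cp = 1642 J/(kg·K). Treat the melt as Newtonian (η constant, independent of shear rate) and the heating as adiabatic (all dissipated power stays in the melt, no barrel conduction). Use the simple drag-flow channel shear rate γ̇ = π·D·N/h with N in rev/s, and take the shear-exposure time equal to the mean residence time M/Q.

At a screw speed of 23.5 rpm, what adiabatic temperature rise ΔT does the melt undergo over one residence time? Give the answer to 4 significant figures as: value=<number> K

value=11.86 K

Q_s = Q / 3600 = 290.8 / 3600 = 0.0807778 kg/s
t_res = M / Q_s = 10.61 / 0.0807778 = 131.348 s
D = 36.3 mm = 0.0363 m;  h = 6.22 mm = 0.00622 m;  N = 23.5 rpm / 60 = 0.391667 rev/s
γ̇ = π·D·N / h = π · 0.0363 · 0.391667 / 0.00622 = 7.18096 s⁻¹
Adiabatic rise: ΔT = η γ̇² t_res / (ρ cp) = 2771·(7.18096)²·131.348 / (964·1642) = 11.857 K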